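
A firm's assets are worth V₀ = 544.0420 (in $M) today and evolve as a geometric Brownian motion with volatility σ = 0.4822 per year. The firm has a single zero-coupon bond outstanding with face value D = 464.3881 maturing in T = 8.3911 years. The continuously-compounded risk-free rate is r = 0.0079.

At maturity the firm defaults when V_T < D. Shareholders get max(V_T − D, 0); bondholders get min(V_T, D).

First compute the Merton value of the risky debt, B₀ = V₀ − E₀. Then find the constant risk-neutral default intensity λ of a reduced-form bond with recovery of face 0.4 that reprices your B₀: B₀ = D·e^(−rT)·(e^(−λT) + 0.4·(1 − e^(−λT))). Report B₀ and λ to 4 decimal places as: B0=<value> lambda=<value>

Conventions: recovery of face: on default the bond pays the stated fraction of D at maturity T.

With assets at 544.0420 and a single debt payment of 464.3881 at 8.3911 years:
d₁ = [ln(V₀/D) + (r + σ²/2)T] / (σ√T)
   = [ln(544.0420/464.3881) + (0.0079 + 0.5·0.4822²)·8.3911] / (0.4822·√8.3911)
   = [0.158306 + 1.041826] / 1.396808 = 0.859196
d₂ = d₁ − σ√T = 0.859196 − 1.396808 = -0.537612
N(d₁) = 0.804884,  N(d₂) = 0.295423,  e^(−rT) = 0.935860
E₀ = V₀·N(d₁) − D·e^(−rT)·N(d₂)
   = 544.0420·0.804884 − 464.3881·0.935860·0.295423 = 309.499335
B₀ = V₀ − E₀ = 544.0420 − 309.499335 = 234.542665
e^(−λT) = (B₀·e^(rT)/D − 0.4)/(1 − 0.4) = (234.5427·1.068536/464.3881 − 0.4)/0.6 = 0.23278708
λ = −ln(0.23278708)/8.3911 = 0.173712

B0=234.5427 lambda=0.1737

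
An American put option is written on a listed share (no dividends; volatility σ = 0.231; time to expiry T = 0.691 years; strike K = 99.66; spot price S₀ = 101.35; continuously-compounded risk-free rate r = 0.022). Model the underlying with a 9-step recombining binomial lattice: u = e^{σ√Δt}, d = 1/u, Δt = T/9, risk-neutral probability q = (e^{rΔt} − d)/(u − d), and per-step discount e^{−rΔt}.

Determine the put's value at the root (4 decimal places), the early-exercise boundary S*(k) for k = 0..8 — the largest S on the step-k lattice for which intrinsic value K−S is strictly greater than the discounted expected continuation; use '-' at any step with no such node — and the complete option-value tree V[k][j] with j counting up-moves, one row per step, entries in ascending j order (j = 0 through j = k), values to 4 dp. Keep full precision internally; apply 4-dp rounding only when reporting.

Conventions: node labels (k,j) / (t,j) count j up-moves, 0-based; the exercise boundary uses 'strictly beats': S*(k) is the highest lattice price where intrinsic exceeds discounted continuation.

params: Δt=0.07678 u=1.06610 d=0.93800 q=0.49720 e^(-rΔt)=0.99831
t_9 payoffs: 42.6906 34.9103 26.0675 16.0170 4.5939 0.0000 0.0000 0.0000 0.0000 0.0000
t_8: node(8,0) S=60.7351 payoff=38.9249 vs cont=38.7567 → 38.9249 [stop]  node(8,1) S=69.0296 payoff=30.6304 vs cont=30.4622 → 30.6304 [stop]  node(8,2) S=78.4570 payoff=21.2030 vs cont=21.0348 → 21.2030 [stop]  node(8,3) S=89.1718 payoff=10.4882 vs cont=10.3200 → 10.4882 [stop]  node(8,4) S=101.3500 payoff=0.0000 vs cont=2.3059 → 2.3059 [wait]  node(8,5) S=115.1913 payoff=0.0000 vs cont=0.0000 → 0.0000 [wait]  node(8,6) S=130.9230 payoff=0.0000 vs cont=0.0000 → 0.0000 [wait]  node(8,7) S=148.8031 payoff=0.0000 vs cont=0.0000 → 0.0000 [wait]  node(8,8) S=169.1251 payoff=0.0000 vs cont=0.0000 → 0.0000 [wait]  ⇒ S*(8)=89.1718
t_7: node(7,0) S=64.7497 payoff=34.9103 vs cont=34.7421 → 34.9103 [stop]  node(7,1) S=73.5925 payoff=26.0675 vs cont=25.8993 → 26.0675 [stop]  node(7,2) S=83.6430 payoff=16.0170 vs cont=15.8488 → 16.0170 [stop]  node(7,3) S=95.0661 payoff=4.5939 vs cont=6.4091 → 6.4091 [wait]  node(7,4) S=108.0493 payoff=0.0000 vs cont=1.1575 → 1.1575 [wait]  node(7,5) S=122.8055 payoff=0.0000 vs cont=0.0000 → 0.0000 [wait]  node(7,6) S=139.5770 payoff=0.0000 vs cont=0.0000 → 0.0000 [wait]  node(7,7) S=158.6390 payoff=0.0000 vs cont=0.0000 → 0.0000 [wait]  ⇒ S*(7)=83.6430
t_6: node(6,0) S=69.0296 payoff=30.6304 vs cont=30.4622 → 30.6304 [stop]  node(6,1) S=78.4570 payoff=21.2030 vs cont=21.0348 → 21.2030 [stop]  node(6,2) S=89.1718 payoff=10.4882 vs cont=11.2210 → 11.2210 [wait]  node(6,3) S=101.3500 payoff=0.0000 vs cont=3.7916 → 3.7916 [wait]  node(6,4) S=115.1913 payoff=0.0000 vs cont=0.5810 → 0.5810 [wait]  node(6,5) S=130.9230 payoff=0.0000 vs cont=0.0000 → 0.0000 [wait]  node(6,6) S=148.8031 payoff=0.0000 vs cont=0.0000 → 0.0000 [wait]  ⇒ S*(6)=78.4570
t_5: node(5,0) S=73.5925 payoff=26.0675 vs cont=25.8993 → 26.0675 [stop]  node(5,1) S=83.6430 payoff=16.0170 vs cont=16.2125 → 16.2125 [wait]  node(5,2) S=95.0661 payoff=4.5939 vs cont=7.5144 → 7.5144 [wait]  node(5,3) S=108.0493 payoff=0.0000 vs cont=2.1916 → 2.1916 [wait]  node(5,4) S=122.8055 payoff=0.0000 vs cont=0.2916 → 0.2916 [wait]  node(5,5) S=139.5770 payoff=0.0000 vs cont=0.0000 → 0.0000 [wait]  ⇒ S*(5)=73.5925
t_4: node(4,0) S=78.4570 payoff=21.2030 vs cont=21.1319 → 21.2030 [stop]  node(4,1) S=89.1718 payoff=10.4882 vs cont=11.8677 → 11.8677 [wait]  node(4,2) S=101.3500 payoff=0.0000 vs cont=4.8597 → 4.8597 [wait]  node(4,3) S=115.1913 payoff=0.0000 vs cont=1.2448 → 1.2448 [wait]  node(4,4) S=130.9230 payoff=0.0000 vs cont=0.1464 → 0.1464 [wait]  ⇒ S*(4)=78.4570
t_3: node(3,0) S=83.6430 payoff=16.0170 vs cont=16.5336 → 16.5336 [wait]  node(3,1) S=95.0661 payoff=4.5939 vs cont=8.3692 → 8.3692 [wait]  node(3,2) S=108.0493 payoff=0.0000 vs cont=3.0572 → 3.0572 [wait]  node(3,3) S=122.8055 payoff=0.0000 vs cont=0.6975 → 0.6975 [wait]  ⇒ S*(3)=-
t_2: node(2,0) S=89.1718 payoff=10.4882 vs cont=12.4532 → 12.4532 [wait]  node(2,1) S=101.3500 payoff=0.0000 vs cont=5.7184 → 5.7184 [wait]  node(2,2) S=115.1913 payoff=0.0000 vs cont=1.8808 → 1.8808 [wait]  ⇒ S*(2)=-
t_1: node(1,0) S=95.0661 payoff=4.5939 vs cont=9.0893 → 9.0893 [wait]  node(1,1) S=108.0493 payoff=0.0000 vs cont=3.8039 → 3.8039 [wait]  ⇒ S*(1)=-
t_0: node(0,0) S=101.3500 payoff=0.0000 vs cont=6.4505 → 6.4505 [wait]  ⇒ S*(0)=-

price = 6.4505
boundary = - - - - 78.4570 73.5925 78.4570 83.6430 89.1718
tree:
6.4505
9.0893 3.8039
12.4532 5.7184 1.8808
16.5336 8.3692 3.0572 0.6975
21.2030 11.8677 4.8597 1.2448 0.1464
26.0675 16.2125 7.5144 2.1916 0.2916 0.0000
30.6304 21.2030 11.2210 3.7916 0.5810 0.0000 0.0000
34.9103 26.0675 16.0170 6.4091 1.1575 0.0000 0.0000 0.0000
38.9249 30.6304 21.2030 10.4882 2.3059 0.0000 0.0000 0.0000 0.0000
42.6906 34.9103 26.0675 16.0170 4.5939 0.0000 0.0000 0.0000 0.0000 0.0000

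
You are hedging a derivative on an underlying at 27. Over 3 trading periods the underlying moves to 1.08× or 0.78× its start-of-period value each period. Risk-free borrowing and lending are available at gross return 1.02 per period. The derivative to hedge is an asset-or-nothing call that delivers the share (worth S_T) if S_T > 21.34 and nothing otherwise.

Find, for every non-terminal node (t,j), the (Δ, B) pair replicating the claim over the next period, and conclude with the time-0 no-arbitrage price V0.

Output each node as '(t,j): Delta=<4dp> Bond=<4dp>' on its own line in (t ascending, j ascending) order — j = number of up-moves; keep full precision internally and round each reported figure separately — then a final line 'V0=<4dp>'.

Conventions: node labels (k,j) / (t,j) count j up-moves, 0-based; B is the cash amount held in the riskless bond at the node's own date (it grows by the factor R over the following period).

The replicating-portfolio and risk-neutral prices coincide; use p* = (1.02−0.78)/(1.08−0.78) = 0.8000 for the latter.
At maturity the claim pays: V(3,0)=0.0000, V(3,1)=0.0000, V(3,2)=24.5644, V(3,3)=34.0122
  t=2,j=0: stock 16.4268 → up 17.7409 (V=0.0000), down 12.8129 (V=0.0000). Price 0.0000; hedge Δ=0.0000, bond B=0.0000.
  t=2,j=1: stock 22.7448 → up 24.5644 (V=24.5644), down 17.7409 (V=0.0000). Price 19.2662; hedge Δ=3.6000, bond B=-62.6151.
  t=2,j=2: stock 31.4928 → up 34.0122 (V=34.0122), down 24.5644 (V=24.5644). Price 31.4928; hedge Δ=1.0000, bond B=0.0000.
  t=1,j=0: stock 21.0600 → up 22.7448 (V=19.2662), down 16.4268 (V=0.0000). Price 15.1107; hedge Δ=3.0494, bond B=-49.1099.
  t=1,j=1: stock 29.1600 → up 31.4928 (V=31.4928), down 22.7448 (V=19.2662). Price 28.4779; hedge Δ=1.3976, bond B=-12.2775.
  t=0,j=0: stock 27.0000 → up 29.1600 (V=28.4779), down 21.0600 (V=15.1107). Price 25.2985; hedge Δ=1.6503, bond B=-19.2588.
As a check, the time-0 holding Δ(0,0)·S0 + B(0,0) comes to 25.2985 — exactly V0.

(0,0): Delta=1.6503 Bond=-19.2588
(1,0): Delta=3.0494 Bond=-49.1099
(1,1): Delta=1.3976 Bond=-12.2775
(2,0): Delta=0.0000 Bond=0.0000
(2,1): Delta=3.6000 Bond=-62.6151
(2,2): Delta=1.0000 Bond=0.0000
V0=25.2985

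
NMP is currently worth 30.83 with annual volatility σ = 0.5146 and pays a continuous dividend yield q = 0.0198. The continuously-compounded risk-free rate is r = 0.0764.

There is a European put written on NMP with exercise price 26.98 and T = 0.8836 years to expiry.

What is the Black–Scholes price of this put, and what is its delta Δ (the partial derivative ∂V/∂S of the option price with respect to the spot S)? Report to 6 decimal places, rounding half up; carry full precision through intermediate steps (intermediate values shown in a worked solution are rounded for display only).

price = 3.134671
Δ = -0.262660

σ√T = 0.5146·√0.8836 = 0.483724
d₁ = (ln(S/K) + (r−q+σ²/2)T) / (σ√T) = (ln(30.83/26.98) + (0.0764−0.0198+0.5146²/2)·0.8836) / 0.483724 = (0.133392 + 0.167006) / 0.483724 = 0.621012
d₂ = d₁ − σ√T = 0.621012 − 0.483724 = 0.137288
e^{−rT} = 0.934721
e^{−qT} = 0.982657
N(−d₁) = 0.267296,  N(−d₂) = 0.445401
Put price V = K·e^{−rT}·N(−d₂) − S·e^{−qT}·N(−d₁) = 11.232479 − 8.097807 = 3.134671
Δ = −e^{−qT}·N(−d₁) = -0.262660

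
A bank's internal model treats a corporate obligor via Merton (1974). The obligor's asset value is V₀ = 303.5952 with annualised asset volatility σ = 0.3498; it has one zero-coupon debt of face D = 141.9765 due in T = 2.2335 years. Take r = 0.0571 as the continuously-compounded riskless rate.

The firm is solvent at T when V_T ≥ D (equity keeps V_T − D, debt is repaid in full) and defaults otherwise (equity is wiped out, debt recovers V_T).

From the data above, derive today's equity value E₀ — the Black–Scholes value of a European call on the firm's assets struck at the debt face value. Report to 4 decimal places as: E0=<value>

With assets at 303.5952 and a single debt payment of 141.9765 at 2.2335 years:
d₁ = [ln(V₀/D) + (r + σ²/2)T] / (σ√T)
   = [ln(303.5952/141.9765) + (0.0571 + 0.5·0.3498²)·2.2335] / (0.3498·√2.2335)
   = [0.760034 + 0.264178] / 0.522773 = 1.959193
d₂ = d₁ − σ√T = 1.959193 − 0.522773 = 1.436420
N(d₁) = 0.974955,  N(d₂) = 0.924559,  e^(−rT) = 0.880264
E₀ = V₀·N(d₁) − D·e^(−rT)·N(d₂)
   = 303.5952·0.974955 − 141.9765·0.880264·0.924559 = 180.443183

E0=180.4432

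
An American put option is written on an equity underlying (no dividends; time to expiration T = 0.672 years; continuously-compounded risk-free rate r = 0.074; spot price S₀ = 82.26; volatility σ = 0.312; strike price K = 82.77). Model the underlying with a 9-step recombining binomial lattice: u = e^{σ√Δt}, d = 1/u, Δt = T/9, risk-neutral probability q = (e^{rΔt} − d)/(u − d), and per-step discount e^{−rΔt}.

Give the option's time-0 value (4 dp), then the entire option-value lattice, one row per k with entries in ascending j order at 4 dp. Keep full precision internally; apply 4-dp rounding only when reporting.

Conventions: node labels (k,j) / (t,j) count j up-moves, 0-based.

price = 7.1731
tree:
7.1731
10.2452 4.3128
14.2082 6.5662 2.2045
19.0740 9.7087 3.6320 0.8632
24.2794 13.8755 5.8289 1.5703 0.1964
29.0593 19.0740 9.0543 2.8076 0.4040 0.0000
33.4486 24.2794 13.4943 4.9061 0.8310 0.0000 0.0000
37.4793 29.0593 19.0740 8.3044 1.7093 0.0000 0.0000 0.0000
41.1805 33.4486 24.2794 13.4055 3.5161 0.0000 0.0000 0.0000 0.0000
44.5793 37.4793 29.0593 19.0740 7.2324 0.0000 0.0000 0.0000 0.0000 0.0000

Δt=0.07467, u=1.08899, d=0.91828, q=0.51115, disc=e^(-rΔt)=0.99449
k=9 terminal: V=max(K-S,0) → 44.5793 37.4793 29.0593 19.0740 7.2324 0.0000 0.0000 0.0000 0.0000 0.0000
k=8: j=0 S=41.5895 intr=41.1805 cont=40.7244 V=41.1805[EX]; j=1 S=49.3214 intr=33.4486 cont=32.9926 V=33.4486[EX]; j=2 S=58.4906 intr=24.2794 cont=23.8233 V=24.2794[EX]; j=3 S=69.3645 intr=13.4055 cont=12.9494 V=13.4055[EX]; j=4 S=82.2600 intr=0.5100 cont=3.5161 V=3.5161[hold]; j=5 S=97.5528 intr=0.0000 cont=0.0000 V=0.0000[hold]; j=6 S=115.6888 intr=0.0000 cont=0.0000 V=0.0000[hold]; j=7 S=137.1963 intr=0.0000 cont=0.0000 V=0.0000[hold]; j=8 S=162.7023 intr=0.0000 cont=0.0000 V=0.0000[hold]
k=7: j=0 S=45.2907 intr=37.4793 cont=37.0232 V=37.4793[EX]; j=1 S=53.7107 intr=29.0593 cont=28.6033 V=29.0593[EX]; j=2 S=63.6960 intr=19.0740 cont=18.6180 V=19.0740[EX]; j=3 S=75.5376 intr=7.2324 cont=8.3044 V=8.3044[hold]; j=4 S=89.5807 intr=0.0000 cont=1.7093 V=1.7093[hold]; j=5 S=106.2345 intr=0.0000 cont=0.0000 V=0.0000[hold]; j=6 S=125.9844 intr=0.0000 cont=0.0000 V=0.0000[hold]; j=7 S=149.4060 intr=0.0000 cont=0.0000 V=0.0000[hold]
k=6: j=0 S=49.3214 intr=33.4486 cont=32.9926 V=33.4486[EX]; j=1 S=58.4906 intr=24.2794 cont=23.8233 V=24.2794[EX]; j=2 S=69.3645 intr=13.4055 cont=13.4943 V=13.4943[hold]; j=3 S=82.2600 intr=0.5100 cont=4.9061 V=4.9061[hold]; j=4 S=97.5528 intr=0.0000 cont=0.8310 V=0.8310[hold]; j=5 S=115.6888 intr=0.0000 cont=0.0000 V=0.0000[hold]; j=6 S=137.1963 intr=0.0000 cont=0.0000 V=0.0000[hold]
k=5: j=0 S=53.7107 intr=29.0593 cont=28.6033 V=29.0593[EX]; j=1 S=63.6960 intr=19.0740 cont=18.6632 V=19.0740[EX]; j=2 S=75.5376 intr=7.2324 cont=9.0543 V=9.0543[hold]; j=3 S=89.5807 intr=0.0000 cont=2.8076 V=2.8076[hold]; j=4 S=106.2345 intr=0.0000 cont=0.4040 V=0.4040[hold]; j=5 S=125.9844 intr=0.0000 cont=0.0000 V=0.0000[hold]
k=4: j=0 S=58.4906 intr=24.2794 cont=23.8233 V=24.2794[EX]; j=1 S=69.3645 intr=13.4055 cont=13.8755 V=13.8755[hold]; j=2 S=82.2600 intr=0.5100 cont=5.8289 V=5.8289[hold]; j=3 S=97.5528 intr=0.0000 cont=1.5703 V=1.5703[hold]; j=4 S=115.6888 intr=0.0000 cont=0.1964 V=0.1964[hold]
k=3: j=0 S=63.6960 intr=19.0740 cont=18.8569 V=19.0740[EX]; j=1 S=75.5376 intr=7.2324 cont=9.7087 V=9.7087[hold]; j=2 S=89.5807 intr=0.0000 cont=3.6320 V=3.6320[hold]; j=3 S=106.2345 intr=0.0000 cont=0.8632 V=0.8632[hold]
k=2: j=0 S=69.3645 intr=13.4055 cont=14.2082 V=14.2082[hold]; j=1 S=82.2600 intr=0.5100 cont=6.5662 V=6.5662[hold]; j=2 S=97.5528 intr=0.0000 cont=2.2045 V=2.2045[hold]
k=1: j=0 S=75.5376 intr=7.2324 cont=10.2452 V=10.2452[hold]; j=1 S=89.5807 intr=0.0000 cont=4.3128 V=4.3128[hold]
k=0: j=0 S=82.2600 intr=0.5100 cont=7.1731 V=7.1731[hold]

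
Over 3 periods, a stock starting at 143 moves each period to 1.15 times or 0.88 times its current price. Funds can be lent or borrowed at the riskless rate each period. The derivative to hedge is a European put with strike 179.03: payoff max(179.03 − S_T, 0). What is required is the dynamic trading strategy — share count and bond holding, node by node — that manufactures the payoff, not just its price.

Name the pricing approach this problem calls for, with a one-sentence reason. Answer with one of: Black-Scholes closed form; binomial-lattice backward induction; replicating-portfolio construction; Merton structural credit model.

framework: replicating-portfolio construction

Key observation: what is demanded is not a single number but the (Δ, B) position at each node of the 1.15/0.88 tree starting at 143; constructing those positions is the replicating-portfolio method.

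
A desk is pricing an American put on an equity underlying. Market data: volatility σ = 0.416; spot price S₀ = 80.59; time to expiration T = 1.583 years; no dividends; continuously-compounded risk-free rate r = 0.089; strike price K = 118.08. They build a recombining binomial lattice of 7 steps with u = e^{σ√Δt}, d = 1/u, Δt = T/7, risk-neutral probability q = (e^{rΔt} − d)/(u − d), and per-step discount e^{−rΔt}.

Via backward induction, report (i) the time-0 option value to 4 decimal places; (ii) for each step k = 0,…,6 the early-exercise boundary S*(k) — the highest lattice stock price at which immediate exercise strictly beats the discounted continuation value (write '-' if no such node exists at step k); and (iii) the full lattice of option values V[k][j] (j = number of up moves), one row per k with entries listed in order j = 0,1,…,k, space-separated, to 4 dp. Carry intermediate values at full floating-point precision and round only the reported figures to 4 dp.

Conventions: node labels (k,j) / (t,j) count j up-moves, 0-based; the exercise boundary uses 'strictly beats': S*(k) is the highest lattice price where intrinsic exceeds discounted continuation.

price = 38.2905
boundary = - 66.1251 54.2564 66.1251 80.5900 66.1251 80.5900
tree:
38.2905
51.9549 26.2732
63.8236 37.6613 16.0293
73.5620 51.9549 24.9936 7.7771
81.5524 63.8236 37.4900 13.5974 2.3126
88.1087 73.5620 51.9549 23.0763 4.7359 0.0000
93.4882 81.5524 63.8236 37.4900 9.6984 0.0000 0.0000
97.9021 88.1087 73.5620 51.9549 19.8608 0.0000 0.0000 0.0000

params: Δt=0.22614 u=1.21875 d=0.82051 q=0.50176 e^(-rΔt)=0.98007
t_7 payoffs: 97.9021 88.1087 73.5620 51.9549 19.8608 0.0000 0.0000 0.0000
t_6: node(6,0) S=24.5918 payoff=93.4882 vs cont=91.1354 → 93.4882 [stop]  node(6,1) S=36.5276 payoff=81.5524 vs cont=79.1996 → 81.5524 [stop]  node(6,2) S=54.2564 payoff=63.8236 vs cont=61.4708 → 63.8236 [stop]  node(6,3) S=80.5900 payoff=37.4900 vs cont=35.1372 → 37.4900 [stop]  node(6,4) S=119.7047 payoff=0.0000 vs cont=9.6984 → 9.6984 [wait]  node(6,5) S=177.8039 payoff=0.0000 vs cont=0.0000 → 0.0000 [wait]  node(6,6) S=264.1017 payoff=0.0000 vs cont=0.0000 → 0.0000 [wait]  ⇒ S*(6)=80.5900
t_5: node(5,0) S=29.9713 payoff=88.1087 vs cont=85.7559 → 88.1087 [stop]  node(5,1) S=44.5180 payoff=73.5620 vs cont=71.2091 → 73.5620 [stop]  node(5,2) S=66.1251 payoff=51.9549 vs cont=49.6021 → 51.9549 [stop]  node(5,3) S=98.2192 payoff=19.8608 vs cont=23.0763 → 23.0763 [wait]  node(5,4) S=145.8902 payoff=0.0000 vs cont=4.7359 → 4.7359 [wait]  node(5,5) S=216.6987 payoff=0.0000 vs cont=0.0000 → 0.0000 [wait]  ⇒ S*(5)=66.1251
t_4: node(4,0) S=36.5276 payoff=81.5524 vs cont=79.1996 → 81.5524 [stop]  node(4,1) S=54.2564 payoff=63.8236 vs cont=61.4708 → 63.8236 [stop]  node(4,2) S=80.5900 payoff=37.4900 vs cont=36.7184 → 37.4900 [stop]  node(4,3) S=119.7047 payoff=0.0000 vs cont=13.5974 → 13.5974 [wait]  node(4,4) S=177.8039 payoff=0.0000 vs cont=2.3126 → 2.3126 [wait]  ⇒ S*(4)=80.5900
t_3: node(3,0) S=44.5180 payoff=73.5620 vs cont=71.2091 → 73.5620 [stop]  node(3,1) S=66.1251 payoff=51.9549 vs cont=49.6021 → 51.9549 [stop]  node(3,2) S=98.2192 payoff=19.8608 vs cont=24.9936 → 24.9936 [wait]  node(3,3) S=145.8902 payoff=0.0000 vs cont=7.7771 → 7.7771 [wait]  ⇒ S*(3)=66.1251
t_2: node(2,0) S=54.2564 payoff=63.8236 vs cont=61.4708 → 63.8236 [stop]  node(2,1) S=80.5900 payoff=37.4900 vs cont=37.6613 → 37.6613 [wait]  node(2,2) S=119.7047 payoff=0.0000 vs cont=16.0293 → 16.0293 [wait]  ⇒ S*(2)=54.2564
t_1: node(1,0) S=66.1251 payoff=51.9549 vs cont=49.6864 → 51.9549 [stop]  node(1,1) S=98.2192 payoff=19.8608 vs cont=26.2732 → 26.2732 [wait]  ⇒ S*(1)=66.1251
t_0: node(0,0) S=80.5900 payoff=37.4900 vs cont=38.2905 → 38.2905 [wait]  ⇒ S*(0)=-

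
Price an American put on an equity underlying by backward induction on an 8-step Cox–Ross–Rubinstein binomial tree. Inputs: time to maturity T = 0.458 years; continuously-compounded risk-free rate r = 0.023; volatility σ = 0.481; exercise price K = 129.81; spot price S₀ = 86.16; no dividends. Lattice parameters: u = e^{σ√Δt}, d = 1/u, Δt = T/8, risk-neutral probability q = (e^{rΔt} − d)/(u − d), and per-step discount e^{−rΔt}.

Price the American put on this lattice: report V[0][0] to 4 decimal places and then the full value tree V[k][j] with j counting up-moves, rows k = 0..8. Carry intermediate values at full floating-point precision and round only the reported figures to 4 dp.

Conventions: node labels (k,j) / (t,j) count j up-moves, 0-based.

Δt=0.05725  u=1.12197  d=0.89129  q=0.47697  discount=0.99868
step 8 (expiry): payoffs max(K−S,0) = 95.4980 86.6172 75.4379 61.3651 43.6500 21.3498 0.0000 0.0000 0.0000
k=7: (k=7,j=0): S=38.4972, K−S=91.3128, hold=91.1420 ⇒ V=91.3128 exercise | (k=7,j=1): S=48.4611, K−S=81.3489, hold=81.1780 ⇒ V=81.3489 exercise | (k=7,j=2): S=61.0040, K−S=68.8060, hold=68.6352 ⇒ V=68.8060 exercise | (k=7,j=3): S=76.7933, K−S=53.0167, hold=52.8459 ⇒ V=53.0167 exercise | (k=7,j=4): S=96.6692, K−S=33.1408, hold=32.9700 ⇒ V=33.1408 exercise | (k=7,j=5): S=121.6894, K−S=8.1206, hold=11.1519 ⇒ V=11.1519 continue | (k=7,j=6): S=153.1855, K−S=0.0000, hold=0.0000 ⇒ V=0.0000 continue | (k=7,j=7): S=192.8335, K−S=0.0000, hold=0.0000 ⇒ V=0.0000 continue
k=6: (k=6,j=0): S=43.1928, K−S=86.6172, hold=86.4464 ⇒ V=86.6172 exercise | (k=6,j=1): S=54.3721, K−S=75.4379, hold=75.2671 ⇒ V=75.4379 exercise | (k=6,j=2): S=68.4449, K−S=61.3651, hold=61.1943 ⇒ V=61.3651 exercise | (k=6,j=3): S=86.1600, K−S=43.6500, hold=43.4792 ⇒ V=43.6500 exercise | (k=6,j=4): S=108.4602, K−S=21.3498, hold=22.6229 ⇒ V=22.6229 continue | (k=6,j=5): S=136.5323, K−S=0.0000, hold=5.8251 ⇒ V=5.8251 continue | (k=6,j=6): S=171.8700, K−S=0.0000, hold=0.0000 ⇒ V=0.0000 continue
k=5: (k=5,j=0): S=48.4611, K−S=81.3489, hold=81.1780 ⇒ V=81.3489 exercise | (k=5,j=1): S=61.0040, K−S=68.8060, hold=68.6352 ⇒ V=68.8060 exercise | (k=5,j=2): S=76.7933, K−S=53.0167, hold=52.8459 ⇒ V=53.0167 exercise | (k=5,j=3): S=96.6692, K−S=33.1408, hold=33.5764 ⇒ V=33.5764 continue | (k=5,j=4): S=121.6894, K−S=8.1206, hold=14.5916 ⇒ V=14.5916 continue | (k=5,j=5): S=153.1855, K−S=0.0000, hold=3.0427 ⇒ V=3.0427 continue
k=4: (k=4,j=0): S=54.3721, K−S=75.4379, hold=75.2671 ⇒ V=75.4379 exercise | (k=4,j=1): S=68.4449, K−S=61.3651, hold=61.1943 ⇒ V=61.3651 exercise | (k=4,j=2): S=86.1600, K−S=43.6500, hold=43.6867 ⇒ V=43.6867 continue | (k=4,j=3): S=108.4602, K−S=21.3498, hold=24.4889 ⇒ V=24.4889 continue | (k=4,j=4): S=136.5323, K−S=0.0000, hold=9.0711 ⇒ V=9.0711 continue
k=3: (k=3,j=0): S=61.0040, K−S=68.8060, hold=68.6352 ⇒ V=68.8060 exercise | (k=3,j=1): S=76.7933, K−S=53.0167, hold=52.8634 ⇒ V=53.0167 exercise | (k=3,j=2): S=96.6692, K−S=33.1408, hold=34.4845 ⇒ V=34.4845 continue | (k=3,j=3): S=121.6894, K−S=8.1206, hold=17.1125 ⇒ V=17.1125 continue
k=2: (k=2,j=0): S=68.4449, K−S=61.3651, hold=61.1943 ⇒ V=61.3651 exercise | (k=2,j=1): S=86.1600, K−S=43.6500, hold=44.1192 ⇒ V=44.1192 continue | (k=2,j=2): S=108.4602, K−S=21.3498, hold=26.1641 ⇒ V=26.1641 continue
k=1: (k=1,j=0): S=76.7933, K−S=53.0167, hold=53.0694 ⇒ V=53.0694 continue | (k=1,j=1): S=96.6692, K−S=33.1408, hold=35.5084 ⇒ V=35.5084 continue
k=0: (k=0,j=0): S=86.1600, K−S=43.6500, hold=44.6345 ⇒ V=44.6345 continue

price = 44.6345
tree:
44.6345
53.0694 35.5084
61.3651 44.1192 26.1641
68.8060 53.0167 34.4845 17.1125
75.4379 61.3651 43.6867 24.4889 9.0711
81.3489 68.8060 53.0167 33.5764 14.5916 3.0427
86.6172 75.4379 61.3651 43.6500 22.6229 5.8251 0.0000
91.3128 81.3489 68.8060 53.0167 33.1408 11.1519 0.0000 0.0000
95.4980 86.6172 75.4379 61.3651 43.6500 21.3498 0.0000 0.0000 0.0000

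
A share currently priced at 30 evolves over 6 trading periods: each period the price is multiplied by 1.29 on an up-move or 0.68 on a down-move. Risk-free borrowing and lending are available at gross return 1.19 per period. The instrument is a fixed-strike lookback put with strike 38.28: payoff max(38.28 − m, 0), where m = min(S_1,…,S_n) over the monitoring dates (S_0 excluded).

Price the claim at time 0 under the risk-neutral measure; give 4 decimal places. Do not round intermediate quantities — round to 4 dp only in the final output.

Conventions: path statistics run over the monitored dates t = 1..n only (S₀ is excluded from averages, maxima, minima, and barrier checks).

price = 2.1838

No-arbitrage gives p* = (R−d)/(u−d) = 0.8361: enumerate every path, weight its payoff by its p*-probability, and discount by R^6.
Enumerate all 2^6 = 64 price paths (U = up ×1.29, D = down ×0.68); each path with k up-moves has probability p*^k·(1−p*)^(6−k).
DDDDDD: m=2.9660, payoff=35.3140, prob=0.000019
UDDDDD: m=5.6267, payoff=32.6533, prob=0.000099
DUDDDD: m=5.6267, payoff=32.6533, prob=0.000099
UUDDDD: m=10.6742, payoff=27.6058, prob=0.000505
DDUDDD: m=5.6267, payoff=32.6533, prob=0.000099
UDUDDD: m=10.6742, payoff=27.6058, prob=0.000505
DUUDDD: m=10.6742, payoff=27.6058, prob=0.000505
UUUDDD: m=20.2496, payoff=18.0304, prob=0.002575
DDDUDD: m=5.6267, payoff=32.6533, prob=0.000099
UDDUDD: m=10.6742, payoff=27.6058, prob=0.000505
DUDUDD: m=10.6742, payoff=27.6058, prob=0.000505
UUDUDD: m=20.2496, payoff=18.0304, prob=0.002575
DDUUDD: m=10.6742, payoff=27.6058, prob=0.000505
UDUUDD: m=20.2496, payoff=18.0304, prob=0.002575
DUUUDD: m=20.2496, payoff=18.0304, prob=0.002575
UUUUDD: m=38.4147, payoff=0.0000, prob=0.013131
DDDDUD: m=5.6267, payoff=32.6533, prob=0.000099
UDDDUD: m=10.6742, payoff=27.6058, prob=0.000505
DUDDUD: m=10.6742, payoff=27.6058, prob=0.000505
UUDDUD: m=20.2496, payoff=18.0304, prob=0.002575
DDUDUD: m=10.6742, payoff=27.6058, prob=0.000505
UDUDUD: m=20.2496, payoff=18.0304, prob=0.002575
DUUDUD: m=20.2496, payoff=18.0304, prob=0.002575
UUUDUD: m=38.4147, payoff=0.0000, prob=0.013131
DDDUUD: m=9.4330, payoff=28.8470, prob=0.000505
UDDUUD: m=17.8949, payoff=20.3851, prob=0.002575
DUDUUD: m=17.8949, payoff=20.3851, prob=0.002575
UUDUUD: m=33.9476, payoff=4.3324, prob=0.013131
DDUUUD: m=13.8720, payoff=24.4080, prob=0.002575
UDUUUD: m=26.3160, payoff=11.9640, prob=0.013131
DUUUUD: m=20.4000, payoff=17.8800, prob=0.013131
UUUUUD: m=38.7000, payoff=0.0000, prob=0.066969
DDDDDU: m=4.3618, payoff=33.9182, prob=0.000099
UDDDDU: m=8.2746, payoff=30.0054, prob=0.000505
DUDDDU: m=8.2746, payoff=30.0054, prob=0.000505
UUDDDU: m=15.6974, payoff=22.5826, prob=0.002575
DDUDDU: m=8.2746, payoff=30.0054, prob=0.000505
UDUDDU: m=15.6974, payoff=22.5826, prob=0.002575
DUUDDU: m=15.6974, payoff=22.5826, prob=0.002575
UUUDDU: m=29.7789, payoff=8.5011, prob=0.013131
DDDUDU: m=8.2746, payoff=30.0054, prob=0.000505
UDDUDU: m=15.6974, payoff=22.5826, prob=0.002575
DUDUDU: m=15.6974, payoff=22.5826, prob=0.002575
UUDUDU: m=29.7789, payoff=8.5011, prob=0.013131
DDUUDU: m=13.8720, payoff=24.4080, prob=0.002575
UDUUDU: m=26.3160, payoff=11.9640, prob=0.013131
DUUUDU: m=20.4000, payoff=17.8800, prob=0.013131
UUUUDU: m=38.7000, payoff=0.0000, prob=0.066969
DDDDUU: m=6.4144, payoff=31.8656, prob=0.000505
UDDDUU: m=12.1685, payoff=26.1115, prob=0.002575
DUDDUU: m=12.1685, payoff=26.1115, prob=0.002575
UUDDUU: m=23.0844, payoff=15.1956, prob=0.013131
DDUDUU: m=12.1685, payoff=26.1115, prob=0.002575
UDUDUU: m=23.0844, payoff=15.1956, prob=0.013131
DUUDUU: m=20.4000, payoff=17.8800, prob=0.013131
UUUDUU: m=38.7000, payoff=0.0000, prob=0.066969
DDDUUU: m=9.4330, payoff=28.8470, prob=0.002575
UDDUUU: m=17.8949, payoff=20.3851, prob=0.013131
DUDUUU: m=17.8949, payoff=20.3851, prob=0.013131
UUDUUU: m=33.9476, payoff=4.3324, prob=0.066969
DDUUUU: m=13.8720, payoff=24.4080, prob=0.013131
UDUUUU: m=26.3160, payoff=11.9640, prob=0.066969
DUUUUU: m=20.4000, payoff=17.8800, prob=0.066969
UUUUUU: m=38.7000, payoff=0.0000, prob=0.341540
Price = Σ prob·payoff / R^6 = 6.201568 / 2.839761 = 2.1838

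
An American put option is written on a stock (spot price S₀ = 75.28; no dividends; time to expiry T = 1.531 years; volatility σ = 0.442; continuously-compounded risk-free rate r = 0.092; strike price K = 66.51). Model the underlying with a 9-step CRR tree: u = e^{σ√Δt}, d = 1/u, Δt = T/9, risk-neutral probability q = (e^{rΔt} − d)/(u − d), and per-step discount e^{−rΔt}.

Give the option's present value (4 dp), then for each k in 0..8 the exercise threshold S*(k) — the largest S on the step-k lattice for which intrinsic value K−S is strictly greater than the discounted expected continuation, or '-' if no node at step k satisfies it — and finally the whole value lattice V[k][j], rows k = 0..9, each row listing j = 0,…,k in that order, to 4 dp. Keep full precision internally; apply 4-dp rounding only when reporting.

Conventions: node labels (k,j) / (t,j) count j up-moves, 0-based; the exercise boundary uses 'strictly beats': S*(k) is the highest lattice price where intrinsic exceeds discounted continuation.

Δt=0.17011, u=1.19998, d=0.83335, q=0.49757, disc=e^(-rΔt)=0.98447
k=9 terminal: V=max(K-S,0) → 51.9175 45.4977 36.2535 22.9425 3.7754 0.0000 0.0000 0.0000 0.0000 0.0000
k=8: j=0 S=17.5106 intr=48.9994 cont=47.9666 V=48.9994[EX]; j=1 S=25.2143 intr=41.2957 cont=40.2629 V=41.2957[EX]; j=2 S=36.3070 intr=30.2030 cont=29.1702 V=30.2030[EX]; j=3 S=52.2799 intr=14.2301 cont=13.1973 V=14.2301[EX]; j=4 S=75.2800 intr=0.0000 cont=1.8674 V=1.8674[hold]; j=5 S=108.3987 intr=0.0000 cont=0.0000 V=0.0000[hold]; j=6 S=156.0877 intr=0.0000 cont=0.0000 V=0.0000[hold]; j=7 S=224.7569 intr=0.0000 cont=0.0000 V=0.0000[hold]; j=8 S=323.6365 intr=0.0000 cont=0.0000 V=0.0000[hold]  S*(8)=52.2799
k=7: j=0 S=21.0123 intr=45.4977 cont=44.4649 V=45.4977[EX]; j=1 S=30.2565 intr=36.2535 cont=35.2207 V=36.2535[EX]; j=2 S=43.5675 intr=22.9425 cont=21.9097 V=22.9425[EX]; j=3 S=62.7346 intr=3.7754 cont=7.9533 V=7.9533[hold]; j=4 S=90.3341 intr=0.0000 cont=0.9237 V=0.9237[hold]; j=5 S=130.0757 intr=0.0000 cont=0.0000 V=0.0000[hold]; j=6 S=187.3013 intr=0.0000 cont=0.0000 V=0.0000[hold]; j=7 S=269.7027 intr=0.0000 cont=0.0000 V=0.0000[hold]  S*(7)=43.5675
k=6: j=0 S=25.2143 intr=41.2957 cont=40.2629 V=41.2957[EX]; j=1 S=36.3070 intr=30.2030 cont=29.1702 V=30.2030[EX]; j=2 S=52.2799 intr=14.2301 cont=15.2438 V=15.2438[hold]; j=3 S=75.2800 intr=0.0000 cont=4.3863 V=4.3863[hold]; j=4 S=108.3987 intr=0.0000 cont=0.4569 V=0.4569[hold]; j=5 S=156.0877 intr=0.0000 cont=0.0000 V=0.0000[hold]; j=6 S=224.7569 intr=0.0000 cont=0.0000 V=0.0000[hold]  S*(6)=36.3070
k=5: j=0 S=30.2565 intr=36.2535 cont=35.2207 V=36.2535[EX]; j=1 S=43.5675 intr=22.9425 cont=22.4063 V=22.9425[EX]; j=2 S=62.7346 intr=3.7754 cont=9.6886 V=9.6886[hold]; j=3 S=90.3341 intr=0.0000 cont=2.3934 V=2.3934[hold]; j=4 S=130.0757 intr=0.0000 cont=0.2260 V=0.2260[hold]; j=5 S=187.3013 intr=0.0000 cont=0.0000 V=0.0000[hold]  S*(5)=43.5675
k=4: j=0 S=36.3070 intr=30.2030 cont=29.1702 V=30.2030[EX]; j=1 S=52.2799 intr=14.2301 cont=16.0938 V=16.0938[hold]; j=2 S=75.2800 intr=0.0000 cont=5.9646 V=5.9646[hold]; j=3 S=108.3987 intr=0.0000 cont=1.2945 V=1.2945[hold]; j=4 S=156.0877 intr=0.0000 cont=0.1118 V=0.1118[hold]  S*(4)=36.3070
k=3: j=0 S=43.5675 intr=22.9425 cont=22.8226 V=22.9425[EX]; j=1 S=62.7346 intr=3.7754 cont=10.8821 V=10.8821[hold]; j=2 S=90.3341 intr=0.0000 cont=3.5844 V=3.5844[hold]; j=3 S=130.0757 intr=0.0000 cont=0.6951 V=0.6951[hold]  S*(3)=43.5675
k=2: j=0 S=52.2799 intr=14.2301 cont=16.6785 V=16.6785[hold]; j=1 S=75.2800 intr=0.0000 cont=7.1384 V=7.1384[hold]; j=2 S=108.3987 intr=0.0000 cont=2.1134 V=2.1134[hold]  S*(2)=-
k=1: j=0 S=62.7346 intr=3.7754 cont=11.7463 V=11.7463[hold]; j=1 S=90.3341 intr=0.0000 cont=4.5660 V=4.5660[hold]  S*(1)=-
k=0: j=0 S=75.2800 intr=0.0000 cont=8.0467 V=8.0467[hold]  S*(0)=-

price = 8.0467
boundary = - - - 43.5675 36.3070 43.5675 36.3070 43.5675 52.2799
tree:
8.0467
11.7463 4.5660
16.6785 7.1384 2.1134
22.9425 10.8821 3.5844 0.6951
30.2030 16.0938 5.9646 1.2945 0.1118
36.2535 22.9425 9.6886 2.3934 0.2260 0.0000
41.2957 30.2030 15.2438 4.3863 0.4569 0.0000 0.0000
45.4977 36.2535 22.9425 7.9533 0.9237 0.0000 0.0000 0.0000
48.9994 41.2957 30.2030 14.2301 1.8674 0.0000 0.0000 0.0000 0.0000
51.9175 45.4977 36.2535 22.9425 3.7754 0.0000 0.0000 0.0000 0.0000 0.0000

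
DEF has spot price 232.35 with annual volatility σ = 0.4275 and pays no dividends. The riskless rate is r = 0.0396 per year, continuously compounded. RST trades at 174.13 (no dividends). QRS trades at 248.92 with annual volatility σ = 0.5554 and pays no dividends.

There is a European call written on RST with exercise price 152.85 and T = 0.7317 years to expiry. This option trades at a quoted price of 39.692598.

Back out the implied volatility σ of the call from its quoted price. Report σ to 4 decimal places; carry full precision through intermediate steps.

sigma = 0.4541

At σ = 0.4541 the Black–Scholes value reproduces the quote:
σ√T = 0.4541·√0.7317 = 0.388435
d₁ = (ln(S/K) + (r+σ²/2)T) / (σ√T) = (ln(174.13/152.85) + (0.0396+0.4541²/2)·0.7317) / 0.388435 = (0.130345 + 0.104416) / 0.388435 = 0.604377
d₂ = d₁ − σ√T = 0.604377 − 0.388435 = 0.215943
e^{−rT} = 0.971440
N(d₁) = 0.727204,  N(d₂) = 0.585484
V = S·N(d₁) − K·e^{−rT}·N(d₂) = 126.627970 − 86.935371 = 39.692598 (the observed quote) — the price is monotone increasing in volatility, hence this σ is the only solution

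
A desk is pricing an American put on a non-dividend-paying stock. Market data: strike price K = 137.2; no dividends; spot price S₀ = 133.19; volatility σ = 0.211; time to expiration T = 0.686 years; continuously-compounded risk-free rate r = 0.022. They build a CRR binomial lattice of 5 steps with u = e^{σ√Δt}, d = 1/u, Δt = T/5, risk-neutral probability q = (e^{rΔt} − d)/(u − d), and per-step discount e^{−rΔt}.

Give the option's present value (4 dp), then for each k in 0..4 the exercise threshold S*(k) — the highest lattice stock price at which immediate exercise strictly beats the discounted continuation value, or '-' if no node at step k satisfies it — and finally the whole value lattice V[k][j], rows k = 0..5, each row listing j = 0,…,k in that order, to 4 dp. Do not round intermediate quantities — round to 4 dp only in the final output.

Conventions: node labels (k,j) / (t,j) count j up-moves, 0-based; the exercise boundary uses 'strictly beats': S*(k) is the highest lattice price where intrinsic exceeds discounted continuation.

Δt=0.13720, u=1.08129, d=0.92482, q=0.49979, disc=e^(-rΔt)=0.99699
k=5 terminal: V=max(K-S,0) → 47.0929 31.8477 14.0231 0.0000 0.0000 0.0000
k=4: j=0 S=97.4320 intr=39.7680 cont=39.3545 V=39.7680[EX]; j=1 S=113.9165 intr=23.2835 cont=22.8700 V=23.2835[EX]; j=2 S=133.1900 intr=4.0100 cont=6.9934 V=6.9934[hold]; j=3 S=155.7244 intr=0.0000 cont=0.0000 V=0.0000[hold]; j=4 S=182.0714 intr=0.0000 cont=0.0000 V=0.0000[hold]  S*(4)=113.9165
k=3: j=0 S=105.3523 intr=31.8477 cont=31.4342 V=31.8477[EX]; j=1 S=123.1769 intr=14.0231 cont=15.0962 V=15.0962[hold]; j=2 S=144.0171 intr=0.0000 cont=3.4876 V=3.4876[hold]; j=3 S=168.3833 intr=0.0000 cont=0.0000 V=0.0000[hold]  S*(3)=105.3523
k=2: j=0 S=113.9165 intr=23.2835 cont=23.4047 V=23.4047[hold]; j=1 S=133.1900 intr=4.0100 cont=9.2663 V=9.2663[hold]; j=2 S=155.7244 intr=0.0000 cont=1.7393 V=1.7393[hold]  S*(2)=-
k=1: j=0 S=123.1769 intr=14.0231 cont=16.2892 V=16.2892[hold]; j=1 S=144.0171 intr=0.0000 cont=5.4878 V=5.4878[hold]  S*(1)=-
k=0: j=0 S=133.1900 intr=4.0100 cont=10.8579 V=10.8579[hold]  S*(0)=-

price = 10.8579
boundary = - - - 105.3523 113.9165
tree:
10.8579
16.2892 5.4878
23.4047 9.2663 1.7393
31.8477 15.0962 3.4876 0.0000
39.7680 23.2835 6.9934 0.0000 0.0000
47.0929 31.8477 14.0231 0.0000 0.0000 0.0000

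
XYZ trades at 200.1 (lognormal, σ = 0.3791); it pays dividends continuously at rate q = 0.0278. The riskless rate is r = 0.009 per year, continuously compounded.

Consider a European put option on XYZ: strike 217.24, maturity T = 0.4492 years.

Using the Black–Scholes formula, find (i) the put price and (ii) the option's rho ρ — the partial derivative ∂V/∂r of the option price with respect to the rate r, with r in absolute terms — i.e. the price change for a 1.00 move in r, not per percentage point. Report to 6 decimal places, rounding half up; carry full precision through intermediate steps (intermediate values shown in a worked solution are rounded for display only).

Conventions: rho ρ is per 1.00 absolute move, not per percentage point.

σ√T = 0.3791·√0.4492 = 0.254082
d₁ = (ln(S/K) + (r−q+σ²/2)T) / (σ√T) = (ln(200.1/217.24) + (0.009−0.0278+0.3791²/2)·0.4492) / 0.254082 = (-0.082185 + 0.023834) / 0.254082 = -0.229657
d₂ = d₁ − σ√T = -0.229657 − 0.254082 = -0.483739
e^{−rT} = 0.995965
e^{−qT} = 0.987590
N(−d₁) = 0.590821,  N(−d₂) = 0.685714
Put price V = K·e^{−rT}·N(−d₂) − S·e^{−qT}·N(−d₁) = 148.363570 − 116.756081 = 31.607489
ρ = −K·T·e^{−rT}·N(−d₂) = -66.644916

price = 31.607489
ρ = -66.644916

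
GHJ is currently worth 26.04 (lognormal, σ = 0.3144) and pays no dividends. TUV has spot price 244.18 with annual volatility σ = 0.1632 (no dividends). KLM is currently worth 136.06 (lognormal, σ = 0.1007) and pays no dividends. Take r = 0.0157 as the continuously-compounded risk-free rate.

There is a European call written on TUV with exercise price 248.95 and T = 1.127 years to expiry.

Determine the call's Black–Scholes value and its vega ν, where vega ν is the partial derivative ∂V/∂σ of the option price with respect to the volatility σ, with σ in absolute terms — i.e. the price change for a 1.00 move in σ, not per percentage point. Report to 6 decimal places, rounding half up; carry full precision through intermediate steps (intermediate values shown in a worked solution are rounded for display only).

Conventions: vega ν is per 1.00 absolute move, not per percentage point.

σ√T = 0.1632·√1.127 = 0.173254
d₁ = (ln(S/K) + (r+σ²/2)T) / (σ√T) = (ln(244.18/248.95) + (0.0157+0.1632²/2)·1.127) / 0.173254 = (-0.019346 + 0.032702) / 0.173254 = 0.077089
d₂ = d₁ − σ√T = 0.077089 − 0.173254 = -0.096165
e^{−rT} = 0.982462
N(d₁) = 0.530723,  N(d₂) = 0.461695
Call price V = S·N(d₁) − K·e^{−rT}·N(d₂) = 129.592060 − 112.923090 = 16.668970
φ(d₁) = (1/√(2π))·e^{−d₁²/2} = 0.397759
ν = S·φ(d₁)·√T = 103.107838

price = 16.668970
ν = 103.107838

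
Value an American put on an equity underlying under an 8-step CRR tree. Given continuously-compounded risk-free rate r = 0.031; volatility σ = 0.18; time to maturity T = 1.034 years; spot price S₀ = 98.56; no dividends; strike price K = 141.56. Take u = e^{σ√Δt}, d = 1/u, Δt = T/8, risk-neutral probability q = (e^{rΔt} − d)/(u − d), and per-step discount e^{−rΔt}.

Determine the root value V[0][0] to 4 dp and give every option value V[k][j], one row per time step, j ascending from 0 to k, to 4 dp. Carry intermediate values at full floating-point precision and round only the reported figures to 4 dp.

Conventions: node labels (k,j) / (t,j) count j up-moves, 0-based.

Δt=0.12925  u=1.06685  d=0.93734  q=0.51483  discount=0.99600
step 8 (expiry): payoffs max(K−S,0) = 82.8291 74.7140 65.4777 54.9651 43.0000 29.3816 13.8815 0.0000 0.0000
k=7: (k=7,j=0): S=62.6572, K−S=78.9028, hold=78.3368 ⇒ V=78.9028 exercise | (k=7,j=1): S=71.3148, K−S=70.2452, hold=69.6792 ⇒ V=70.2452 exercise | (k=7,j=2): S=81.1686, K−S=60.3914, hold=59.8254 ⇒ V=60.3914 exercise | (k=7,j=3): S=92.3839, K−S=49.1761, hold=48.6100 ⇒ V=49.1761 exercise | (k=7,j=4): S=105.1490, K−S=36.4110, hold=35.8450 ⇒ V=36.4110 exercise | (k=7,j=5): S=119.6778, K−S=21.8822, hold=21.3162 ⇒ V=21.8822 exercise | (k=7,j=6): S=136.2141, K−S=5.3459, hold=6.7080 ⇒ V=6.7080 continue | (k=7,j=7): S=155.0353, K−S=0.0000, hold=0.0000 ⇒ V=0.0000 continue
k=6: (k=6,j=0): S=66.8460, K−S=74.7140, hold=74.1480 ⇒ V=74.7140 exercise | (k=6,j=1): S=76.0823, K−S=65.4777, hold=64.9116 ⇒ V=65.4777 exercise | (k=6,j=2): S=86.5949, K−S=54.9651, hold=54.3991 ⇒ V=54.9651 exercise | (k=6,j=3): S=98.5600, K−S=43.0000, hold=42.4339 ⇒ V=43.0000 exercise | (k=6,j=4): S=112.1784, K−S=29.3816, hold=28.8155 ⇒ V=29.3816 exercise | (k=6,j=5): S=127.6785, K−S=13.8815, hold=14.0139 ⇒ V=14.0139 continue | (k=6,j=6): S=145.3203, K−S=0.0000, hold=3.2415 ⇒ V=3.2415 continue
k=5: (k=5,j=0): S=71.3148, K−S=70.2452, hold=69.6792 ⇒ V=70.2452 exercise | (k=5,j=1): S=81.1686, K−S=60.3914, hold=59.8254 ⇒ V=60.3914 exercise | (k=5,j=2): S=92.3839, K−S=49.1761, hold=48.6100 ⇒ V=49.1761 exercise | (k=5,j=3): S=105.1490, K−S=36.4110, hold=35.8450 ⇒ V=36.4110 exercise | (k=5,j=4): S=119.6778, K−S=21.8822, hold=21.3841 ⇒ V=21.8822 exercise | (k=5,j=5): S=136.2141, K−S=5.3459, hold=8.4341 ⇒ V=8.4341 continue
k=4: (k=4,j=0): S=76.0823, K−S=65.4777, hold=64.9116 ⇒ V=65.4777 exercise | (k=4,j=1): S=86.5949, K−S=54.9651, hold=54.3991 ⇒ V=54.9651 exercise | (k=4,j=2): S=98.5600, K−S=43.0000, hold=42.4339 ⇒ V=43.0000 exercise | (k=4,j=3): S=112.1784, K−S=29.3816, hold=28.8155 ⇒ V=29.3816 exercise | (k=4,j=4): S=127.6785, K−S=13.8815, hold=14.8990 ⇒ V=14.8990 continue
k=3: (k=3,j=0): S=81.1686, K−S=60.3914, hold=59.8254 ⇒ V=60.3914 exercise | (k=3,j=1): S=92.3839, K−S=49.1761, hold=48.6100 ⇒ V=49.1761 exercise | (k=3,j=2): S=105.1490, K−S=36.4110, hold=35.8450 ⇒ V=36.4110 exercise | (k=3,j=3): S=119.6778, K−S=21.8822, hold=21.8379 ⇒ V=21.8822 exercise
k=2: (k=2,j=0): S=86.5949, K−S=54.9651, hold=54.3991 ⇒ V=54.9651 exercise | (k=2,j=1): S=98.5600, K−S=43.0000, hold=42.4339 ⇒ V=43.0000 exercise | (k=2,j=2): S=112.1784, K−S=29.3816, hold=28.8155 ⇒ V=29.3816 exercise
k=1: (k=1,j=0): S=92.3839, K−S=49.1761, hold=48.6100 ⇒ V=49.1761 exercise | (k=1,j=1): S=105.1490, K−S=36.4110, hold=35.8450 ⇒ V=36.4110 exercise
k=0: (k=0,j=0): S=98.5600, K−S=43.0000, hold=42.4339 ⇒ V=43.0000 exercise

price = 43.0000
tree:
43.0000
49.1761 36.4110
54.9651 43.0000 29.3816
60.3914 49.1761 36.4110 21.8822
65.4777 54.9651 43.0000 29.3816 14.8990
70.2452 60.3914 49.1761 36.4110 21.8822 8.4341
74.7140 65.4777 54.9651 43.0000 29.3816 14.0139 3.2415
78.9028 70.2452 60.3914 49.1761 36.4110 21.8822 6.7080 0.0000
82.8291 74.7140 65.4777 54.9651 43.0000 29.3816 13.8815 0.0000 0.0000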